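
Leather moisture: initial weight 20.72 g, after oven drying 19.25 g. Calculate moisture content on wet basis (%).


Moisture = 20.72 - 19.25 = 1.47 g
MC = 1.47 / 20.72 x 100 = 7.1%


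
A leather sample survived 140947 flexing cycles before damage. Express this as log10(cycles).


log10(140947) = 5.15


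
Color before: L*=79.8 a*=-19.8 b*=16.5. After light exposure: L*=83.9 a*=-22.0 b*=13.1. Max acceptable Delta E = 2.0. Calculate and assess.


dL = 4.1, da = -2.2, db = -3.4
dE = sqrt((4.1)^2 + (-2.2)^2 + (-3.4)^2) = 5.76
Max = 2.0
Passes: No


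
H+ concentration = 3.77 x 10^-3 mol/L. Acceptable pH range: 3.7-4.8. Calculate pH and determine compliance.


pH = 2.42
Compliant: No

pH = -log10(3.77 x 10^-3) = 2.42
Range: 3.7 to 4.8
Compliant: No


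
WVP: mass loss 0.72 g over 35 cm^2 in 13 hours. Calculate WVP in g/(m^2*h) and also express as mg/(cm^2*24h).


WVP = 15.82 g/(m^2*h)
Daily rate = 37.98 mg/(cm^2*24h)


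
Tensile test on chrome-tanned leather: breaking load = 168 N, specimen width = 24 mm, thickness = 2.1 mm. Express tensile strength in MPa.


3.33 MPa


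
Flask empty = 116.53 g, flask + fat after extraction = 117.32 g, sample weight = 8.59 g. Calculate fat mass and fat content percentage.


Fat mass = 0.79 g
Fat content = 9.2%


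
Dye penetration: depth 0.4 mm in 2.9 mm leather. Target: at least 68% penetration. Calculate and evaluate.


Penetration = 13.8%
Meets target: No

Penetration = 0.4 / 2.9 x 100 = 13.8%
Target: 68%
Meets target: No


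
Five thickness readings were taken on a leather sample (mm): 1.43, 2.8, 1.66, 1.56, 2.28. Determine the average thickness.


Sum = 1.43 + 2.8 + 1.66 + 1.56 + 2.28 = 9.73
Average = 9.73 / 5 = 1.95 mm


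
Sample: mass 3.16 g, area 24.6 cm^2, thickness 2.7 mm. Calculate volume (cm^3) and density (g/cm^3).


Volume = 6.642 cm^3
Density = 0.476 g/cm^3


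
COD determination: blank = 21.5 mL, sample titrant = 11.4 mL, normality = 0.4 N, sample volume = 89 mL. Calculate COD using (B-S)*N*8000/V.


363.1 mg/L


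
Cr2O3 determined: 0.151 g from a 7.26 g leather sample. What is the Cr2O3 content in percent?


2.08%

Cr2O3% = 0.151 / 7.26 x 100
Cr2O3% = 2.08%


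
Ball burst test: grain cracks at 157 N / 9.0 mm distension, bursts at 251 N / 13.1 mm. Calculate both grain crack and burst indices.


Crack index = 17.4 N/mm
Burst index = 19.2 N/mm


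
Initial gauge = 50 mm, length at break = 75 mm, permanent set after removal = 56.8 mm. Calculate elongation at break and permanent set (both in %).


Elongation at break = 50.0%
Permanent set = 13.6%


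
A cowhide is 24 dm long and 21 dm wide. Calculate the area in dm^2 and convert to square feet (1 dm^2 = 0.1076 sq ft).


504 dm^2
54.23 sq ft


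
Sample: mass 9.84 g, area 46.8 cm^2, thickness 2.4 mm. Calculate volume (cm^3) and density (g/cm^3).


Volume = 11.232 cm^3
Density = 0.876 g/cm^3

Thickness in cm = 2.4 / 10 = 0.24 cm
Volume = 46.8 x 0.24 = 11.232 cm^3
Density = 9.84 / 11.232 = 0.876 g/cm^3


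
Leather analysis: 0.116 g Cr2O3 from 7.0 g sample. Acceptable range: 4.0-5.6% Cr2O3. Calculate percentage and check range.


Cr2O3 = 1.66%
Within range: No

Cr2O3% = 0.116 / 7.0 x 100 = 1.66%
Acceptable range: 4.0 to 5.6%
Within range: No


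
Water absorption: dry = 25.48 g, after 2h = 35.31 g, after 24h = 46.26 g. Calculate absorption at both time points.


WA (2h) = (35.31 - 25.48) / 25.48 x 100 = 38.6%
WA (24h) = (46.26 - 25.48) / 25.48 x 100 = 81.6%


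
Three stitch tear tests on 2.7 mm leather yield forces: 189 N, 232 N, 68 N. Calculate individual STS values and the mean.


STS1 = 189 / 2.7 = 70.0 N/mm
STS2 = 232 / 2.7 = 85.9 N/mm
STS3 = 68 / 2.7 = 25.2 N/mm
Mean = (70.0 + 85.9 + 25.2) / 3 = 60.4 N/mm


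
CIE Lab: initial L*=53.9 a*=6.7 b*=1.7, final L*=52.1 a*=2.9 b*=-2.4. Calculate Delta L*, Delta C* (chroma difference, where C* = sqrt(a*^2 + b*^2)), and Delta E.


Delta L* = -1.8
Delta C* = -3.15
Delta E = 5.87

Delta L* = 52.1 - 53.9 = -1.8
C1* = sqrt((6.7)^2 + (1.7)^2) = 6.912
C2* = sqrt((2.9)^2 + (-2.4)^2) = 3.764
Delta C* = 3.764 - 6.912 = -3.15
Delta E = sqrt((-1.8)^2 + (-3.8)^2 + (-4.1)^2) = 5.87


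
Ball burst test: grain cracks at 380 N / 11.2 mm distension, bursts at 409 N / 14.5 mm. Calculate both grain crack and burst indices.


Crack index = 380 / 11.2 = 33.9 N/mm
Burst index = 409 / 14.5 = 28.2 N/mm


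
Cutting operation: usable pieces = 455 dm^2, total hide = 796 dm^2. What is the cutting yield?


Yield = usable / total x 100
Yield = 455 / 796 x 100 = 57.2%


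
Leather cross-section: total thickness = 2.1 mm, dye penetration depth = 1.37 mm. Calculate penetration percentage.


Penetration% = 1.37 / 2.1 x 100
Penetration = 65.2%


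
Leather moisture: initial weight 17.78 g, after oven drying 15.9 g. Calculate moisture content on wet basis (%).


10.6%


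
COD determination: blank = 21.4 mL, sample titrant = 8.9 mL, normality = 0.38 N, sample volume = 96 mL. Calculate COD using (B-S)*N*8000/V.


395.8 mg/L

COD = (21.4 - 8.9) x 0.38 x 8000 / 96
COD = 12.5 x 0.38 x 8000 / 96
COD = 395.8 mg/L


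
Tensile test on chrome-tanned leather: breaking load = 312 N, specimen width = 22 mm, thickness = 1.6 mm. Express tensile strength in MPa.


Cross-section = 22 x 1.6 = 35.2 mm^2
TS = 312 / 35.2 = 8.86 MPa
(1 N/mm^2 = 1 MPa)


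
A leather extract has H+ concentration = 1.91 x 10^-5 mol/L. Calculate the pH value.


pH = -log10[H+]
pH = -log10(1.91 x 10^-5) = 4.72


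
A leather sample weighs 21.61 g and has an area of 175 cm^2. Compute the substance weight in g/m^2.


Substance weight = mass / area x 10000
SW = 21.61 / 175 x 10000
SW = 1234.9 g/m^2


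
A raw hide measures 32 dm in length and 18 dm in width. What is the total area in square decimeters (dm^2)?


576 dm^2


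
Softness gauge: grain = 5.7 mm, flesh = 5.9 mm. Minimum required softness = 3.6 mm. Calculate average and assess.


Average = (5.7 + 5.9) / 2 = 5.80 mm
Minimum = 3.6 mm
Meets requirement: Yes


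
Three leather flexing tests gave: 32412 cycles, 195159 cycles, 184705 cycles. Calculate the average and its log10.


Average = (32412 + 195159 + 184705) / 3 = 137425 cycles
log10(137425) = 5.14


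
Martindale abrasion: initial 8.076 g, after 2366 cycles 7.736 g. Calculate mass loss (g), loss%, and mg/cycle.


Loss = 8.076 - 7.736 = 0.340 g
Loss% = 0.340 / 8.076 x 100 = 4.21%
Rate = 0.340 / 2366 x 1000 = 0.144 mg/cycle


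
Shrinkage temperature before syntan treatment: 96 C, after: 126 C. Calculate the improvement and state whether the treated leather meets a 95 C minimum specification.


Improvement = 30 C
Meets 95 C spec: Yes

Improvement = 126 - 96 = 30 C
Spec check: 126 C >= 95 C? Yes


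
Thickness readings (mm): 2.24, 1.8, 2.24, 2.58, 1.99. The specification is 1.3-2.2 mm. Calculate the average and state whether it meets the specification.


Average = 2.17 mm
Within specification: Yes


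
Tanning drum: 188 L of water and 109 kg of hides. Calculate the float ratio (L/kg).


1.7


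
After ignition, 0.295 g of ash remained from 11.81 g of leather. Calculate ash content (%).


Ash% = 0.295 / 11.81 x 100
Ash% = 2.50%


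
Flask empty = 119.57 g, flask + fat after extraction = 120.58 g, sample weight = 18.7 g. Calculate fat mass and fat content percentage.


Fat mass = 1.01 g
Fat content = 5.4%

Fat mass = 120.58 - 119.57 = 1.01 g
Fat% = 1.01 / 18.7 x 100 = 5.4%


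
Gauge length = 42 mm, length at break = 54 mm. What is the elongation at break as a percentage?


28.6%

Extension = 54 - 42 = 12 mm
Elongation = 12 / 42 x 100 = 28.6%


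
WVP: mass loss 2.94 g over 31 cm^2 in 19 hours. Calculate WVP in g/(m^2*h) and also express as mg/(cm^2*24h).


WVP = 49.92 g/(m^2*h)
Daily rate = 119.80 mg/(cm^2*24h)


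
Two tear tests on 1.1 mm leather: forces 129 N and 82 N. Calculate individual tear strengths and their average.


Tear 1 = 117.3 N/mm
Tear 2 = 74.5 N/mm
Average = 95.9 N/mm


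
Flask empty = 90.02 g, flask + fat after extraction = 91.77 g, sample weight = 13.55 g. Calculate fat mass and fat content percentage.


Fat mass = 1.75 g
Fat content = 12.9%

Fat mass = 91.77 - 90.02 = 1.75 g
Fat% = 1.75 / 13.55 x 100 = 12.9%


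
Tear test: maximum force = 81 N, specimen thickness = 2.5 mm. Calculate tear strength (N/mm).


Tear strength = force / thickness
Tear = 81 / 2.5 = 32.4 N/mm


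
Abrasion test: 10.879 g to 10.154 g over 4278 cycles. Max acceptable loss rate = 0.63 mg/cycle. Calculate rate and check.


Rate = 0.169 mg/cycle
Passes: Yes


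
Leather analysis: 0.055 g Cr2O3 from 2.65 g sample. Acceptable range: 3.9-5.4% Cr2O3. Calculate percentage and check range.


Cr2O3 = 2.08%
Within range: No


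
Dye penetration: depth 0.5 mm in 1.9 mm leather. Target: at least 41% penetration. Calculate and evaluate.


Penetration = 0.5 / 1.9 x 100 = 26.3%
Target: 41%
Meets target: No


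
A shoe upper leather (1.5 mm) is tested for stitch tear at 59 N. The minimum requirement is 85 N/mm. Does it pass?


STS = 59 / 1.5 = 39.3 N/mm
Minimum required: 85 N/mm
Passes: No


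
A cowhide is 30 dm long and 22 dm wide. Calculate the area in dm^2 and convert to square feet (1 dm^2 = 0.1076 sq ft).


660 dm^2
71.02 sq ft

Area = 30 x 22 = 660 dm^2
Conversion: 660 x 0.1076 = 71.02 sq ft


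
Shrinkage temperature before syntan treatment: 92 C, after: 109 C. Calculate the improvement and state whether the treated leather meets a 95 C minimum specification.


Improvement = 109 - 92 = 17 C
Spec check: 109 C >= 95 C? Yes


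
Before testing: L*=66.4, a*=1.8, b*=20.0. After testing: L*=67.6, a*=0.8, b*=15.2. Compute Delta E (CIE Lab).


dL = 67.6 - 66.4 = 1.2
da = 0.8 - 1.8 = -1.0
db = 15.2 - 20.0 = -4.8
dE = sqrt((1.2)^2 + (-1.0)^2 + (-4.8)^2) = 5.05


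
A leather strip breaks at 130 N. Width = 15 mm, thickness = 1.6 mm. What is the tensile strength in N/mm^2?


Cross-sectional area = 15 x 1.6 = 24.0 mm^2
Tensile strength = 130 / 24.0 = 5.42 N/mm^2


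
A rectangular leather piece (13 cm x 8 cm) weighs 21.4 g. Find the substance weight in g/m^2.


Area = 13 x 8 = 104 cm^2
SW = 21.4 / 104 x 10000 = 2057.7 g/m^2


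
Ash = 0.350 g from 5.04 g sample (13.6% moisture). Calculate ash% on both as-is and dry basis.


As-is ash% = 0.350 / 5.04 x 100 = 6.94%
Dry mass = 5.04 x (100 - 13.6) / 100 = 4.35456 g
Dry-basis ash% = 0.350 / 4.35456 x 100 = 8.04%


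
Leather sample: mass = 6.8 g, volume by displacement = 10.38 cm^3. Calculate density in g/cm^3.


0.655 g/cm^3


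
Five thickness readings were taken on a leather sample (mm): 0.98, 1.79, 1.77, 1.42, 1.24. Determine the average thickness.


1.44 mm


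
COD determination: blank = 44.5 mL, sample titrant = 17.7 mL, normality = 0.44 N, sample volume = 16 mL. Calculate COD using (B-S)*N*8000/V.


COD = (44.5 - 17.7) x 0.44 x 8000 / 16
COD = 26.8 x 0.44 x 8000 / 16
COD = 5896.0 mg/L


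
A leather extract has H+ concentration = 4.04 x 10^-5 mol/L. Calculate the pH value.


pH = 4.39


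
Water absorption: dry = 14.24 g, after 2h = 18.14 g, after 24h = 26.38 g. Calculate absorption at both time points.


WA (2h) = (18.14 - 14.24) / 14.24 x 100 = 27.4%
WA (24h) = (26.38 - 14.24) / 14.24 x 100 = 85.3%


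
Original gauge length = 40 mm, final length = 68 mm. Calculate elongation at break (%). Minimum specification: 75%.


Elongation = 70.0%
Meets spec: No

Extension = 68 - 40 = 28 mm
Elongation = 28 / 40 x 100 = 70.0%
Minimum required: 75%
Meets specification: No


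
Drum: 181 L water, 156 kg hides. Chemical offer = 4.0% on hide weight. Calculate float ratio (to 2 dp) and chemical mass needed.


Float ratio = 181 / 156 = 1.16
Chemical = 156 x 4.0 / 100 = 6.24 kg


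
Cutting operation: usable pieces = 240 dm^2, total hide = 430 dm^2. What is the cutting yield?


Yield = usable / total x 100
Yield = 240 / 430 x 100 = 55.8%


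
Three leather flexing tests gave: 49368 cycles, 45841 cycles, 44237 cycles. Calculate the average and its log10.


Average = 46482 cycles
log10 = 4.67

Average = (49368 + 45841 + 44237) / 3 = 46482 cycles
log10(46482) = 4.67


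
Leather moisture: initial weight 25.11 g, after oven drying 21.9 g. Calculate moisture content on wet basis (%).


12.8%


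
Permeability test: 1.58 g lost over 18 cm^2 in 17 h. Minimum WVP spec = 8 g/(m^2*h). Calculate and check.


WVP = 1.58 / (18 x 17) x 10000 = 51.63 g/(m^2*h)
Minimum: 8 g/(m^2*h)
Meets spec: Yes


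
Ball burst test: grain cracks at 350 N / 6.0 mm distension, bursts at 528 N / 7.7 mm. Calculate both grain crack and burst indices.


Crack index = 350 / 6.0 = 58.3 N/mm
Burst index = 528 / 7.7 = 68.6 N/mm


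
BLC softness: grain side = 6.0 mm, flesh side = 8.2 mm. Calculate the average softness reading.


Average = (6.0 + 8.2) / 2
Average = 7.10 mm


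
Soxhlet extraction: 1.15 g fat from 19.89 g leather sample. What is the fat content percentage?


Fat content = 1.15 / 19.89 x 100
Fat = 5.8%


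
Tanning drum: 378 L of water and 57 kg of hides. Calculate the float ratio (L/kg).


6.6


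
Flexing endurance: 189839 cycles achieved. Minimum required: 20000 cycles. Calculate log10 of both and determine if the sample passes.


log10(189839) = 5.28
log10(20000) = 4.30
Passes: Yes


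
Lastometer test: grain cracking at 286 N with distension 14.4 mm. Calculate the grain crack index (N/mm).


Grain crack index = force / distension
Index = 286 / 14.4 = 19.9 N/mm


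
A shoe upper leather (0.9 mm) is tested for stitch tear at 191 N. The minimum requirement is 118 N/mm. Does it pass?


STS = 191 / 0.9 = 212.2 N/mm
Minimum required: 118 N/mm
Passes: Yes


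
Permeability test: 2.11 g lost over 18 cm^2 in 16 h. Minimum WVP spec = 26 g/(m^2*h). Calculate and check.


WVP = 2.11 / (18 x 16) x 10000 = 73.26 g/(m^2*h)
Minimum: 26 g/(m^2*h)
Meets spec: Yes


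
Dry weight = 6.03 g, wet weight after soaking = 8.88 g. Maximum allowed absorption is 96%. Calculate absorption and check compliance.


WA = (8.88 - 6.03) / 6.03 x 100 = 47.3%
Maximum allowed: 96%
Compliant: Yes


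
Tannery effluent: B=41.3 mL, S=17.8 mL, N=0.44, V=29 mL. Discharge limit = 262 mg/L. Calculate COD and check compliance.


COD = (41.3 - 17.8) x 0.44 x 8000 / 29 = 2852.4 mg/L
Limit: 262 mg/L
Compliant: No


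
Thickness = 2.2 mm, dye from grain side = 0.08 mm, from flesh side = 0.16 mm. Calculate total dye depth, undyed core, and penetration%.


Total dyed = 0.24 mm
Undyed core = 1.96 mm
Penetration = 10.9%

Total dyed = 0.08 + 0.16 = 0.24 mm
Undyed core = 2.2 - 0.24 = 1.96 mm
Penetration = 0.24 / 2.2 x 100 = 10.9%


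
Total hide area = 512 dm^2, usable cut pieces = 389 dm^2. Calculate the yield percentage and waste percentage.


Yield = 76.0%
Waste = 24.0%

Yield = 389 / 512 x 100 = 76.0%
Waste = 512 - 389 = 123 dm^2
Waste% = 100 - 76.0 = 24.0%


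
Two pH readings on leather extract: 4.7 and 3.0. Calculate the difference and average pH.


Difference = |4.7 - 3.0| = 1.7
Average = (4.7 + 3.0) / 2 = 3.85


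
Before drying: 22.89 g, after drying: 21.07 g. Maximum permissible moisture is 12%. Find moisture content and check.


MC = (22.89 - 21.07) / 22.89 x 100 = 8.0%
Maximum: 12%
Acceptable: Yes


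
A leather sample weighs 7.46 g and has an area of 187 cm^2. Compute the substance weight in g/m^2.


Substance weight = mass / area x 10000
SW = 7.46 / 187 x 10000
SW = 398.9 g/m^2


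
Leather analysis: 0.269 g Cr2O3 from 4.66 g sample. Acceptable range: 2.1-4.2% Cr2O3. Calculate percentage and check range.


Cr2O3 = 5.77%
Within range: No

Cr2O3% = 0.269 / 4.66 x 100 = 5.77%
Acceptable range: 2.1 to 4.2%
Within range: No


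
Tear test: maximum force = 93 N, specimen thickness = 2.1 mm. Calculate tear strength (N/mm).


Tear strength = force / thickness
Tear = 93 / 2.1 = 44.3 N/mm


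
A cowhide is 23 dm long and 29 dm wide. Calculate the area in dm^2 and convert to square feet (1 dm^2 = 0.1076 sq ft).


Area = 23 x 29 = 667 dm^2
Conversion: 667 x 0.1076 = 71.77 sq ft


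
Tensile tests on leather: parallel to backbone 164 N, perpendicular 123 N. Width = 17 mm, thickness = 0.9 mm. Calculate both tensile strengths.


Parallel = 10.72 N/mm^2
Perpendicular = 8.04 N/mm^2


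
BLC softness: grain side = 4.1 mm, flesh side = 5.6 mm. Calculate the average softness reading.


Average = (4.1 + 5.6) / 2
Average = 4.85 mm


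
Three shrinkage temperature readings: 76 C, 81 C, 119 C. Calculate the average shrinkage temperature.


Average = (76 + 81 + 119) / 3
Average = 276 / 3 = 92.0 C


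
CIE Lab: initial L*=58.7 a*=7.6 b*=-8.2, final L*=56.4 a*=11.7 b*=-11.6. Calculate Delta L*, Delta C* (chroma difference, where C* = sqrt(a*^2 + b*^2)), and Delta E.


Delta L* = 56.4 - 58.7 = -2.3
C1* = sqrt((7.6)^2 + (-8.2)^2) = 11.180
C2* = sqrt((11.7)^2 + (-11.6)^2) = 16.476
Delta C* = 16.476 - 11.180 = 5.30
Delta E = sqrt((-2.3)^2 + (4.1)^2 + (-3.4)^2) = 5.80


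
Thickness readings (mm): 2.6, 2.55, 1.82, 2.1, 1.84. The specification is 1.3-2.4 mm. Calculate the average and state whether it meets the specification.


Sum = 10.91
Average = 10.91 / 5 = 2.18 mm
Specification range: 1.3 to 2.4 mm
Within spec: Yes


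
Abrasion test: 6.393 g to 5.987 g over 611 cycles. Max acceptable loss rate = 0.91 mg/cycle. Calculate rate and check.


Rate = 0.664 mg/cycle
Passes: Yes

Loss = 6.393 - 5.987 = 0.406 g
Rate = 0.406 g / 611 cycles x 1000 = 0.664 mg/cycle
Max = 0.91 mg/cycle
Passes: Yes


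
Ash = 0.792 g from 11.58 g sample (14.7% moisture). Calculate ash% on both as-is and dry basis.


As-is ash = 6.84%
Dry-basis ash = 8.02%


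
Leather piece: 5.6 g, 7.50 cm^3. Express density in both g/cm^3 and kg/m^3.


0.747 g/cm^3
747 kg/m^3


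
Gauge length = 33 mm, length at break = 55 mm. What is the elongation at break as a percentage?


Extension = 55 - 33 = 22 mm
Elongation = 22 / 33 x 100 = 66.7%


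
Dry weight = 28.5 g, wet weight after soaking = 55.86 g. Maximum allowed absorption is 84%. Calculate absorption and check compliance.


Absorption = 96.0%
Compliant: No

WA = (55.86 - 28.5) / 28.5 x 100 = 96.0%
Maximum allowed: 84%
Compliant: No


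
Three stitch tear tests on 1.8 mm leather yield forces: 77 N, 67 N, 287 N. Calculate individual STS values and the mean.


STS1 = 42.8 N/mm
STS2 = 37.2 N/mm
STS3 = 159.4 N/mm
Mean = 79.8 N/mm

STS1 = 77 / 1.8 = 42.8 N/mm
STS2 = 67 / 1.8 = 37.2 N/mm
STS3 = 287 / 1.8 = 159.4 N/mm
Mean = (42.8 + 37.2 + 159.4) / 3 = 79.8 N/mm


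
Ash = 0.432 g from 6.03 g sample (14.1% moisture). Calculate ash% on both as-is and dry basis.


As-is ash = 7.16%
Dry-basis ash = 8.34%


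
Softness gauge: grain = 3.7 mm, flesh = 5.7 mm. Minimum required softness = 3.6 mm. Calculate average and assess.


Average = (3.7 + 5.7) / 2 = 4.70 mm
Minimum = 3.6 mm
Meets requirement: Yes


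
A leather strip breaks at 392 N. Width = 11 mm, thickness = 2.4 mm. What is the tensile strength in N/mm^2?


Cross-sectional area = 11 x 2.4 = 26.4 mm^2
Tensile strength = 392 / 26.4 = 14.85 N/mm^2


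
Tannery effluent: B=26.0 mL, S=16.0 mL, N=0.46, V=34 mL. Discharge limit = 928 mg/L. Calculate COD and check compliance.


COD = (26.0 - 16.0) x 0.46 x 8000 / 34 = 1082.4 mg/L
Limit: 928 mg/L
Compliant: No


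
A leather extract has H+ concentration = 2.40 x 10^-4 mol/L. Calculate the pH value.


pH = -log10[H+]
pH = -log10(2.40 x 10^-4) = 3.62


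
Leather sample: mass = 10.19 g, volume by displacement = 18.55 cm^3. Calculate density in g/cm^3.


0.549 g/cm^3

Density = mass / volume
Density = 10.19 / 18.55 = 0.549 g/cm^3


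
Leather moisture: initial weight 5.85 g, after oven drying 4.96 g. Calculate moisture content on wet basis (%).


15.2%

Moisture = 5.85 - 4.96 = 0.89 g
MC = 0.89 / 5.85 x 100 = 15.2%


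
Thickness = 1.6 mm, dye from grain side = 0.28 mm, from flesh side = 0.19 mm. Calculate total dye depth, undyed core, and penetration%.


Total dyed = 0.47 mm
Undyed core = 1.13 mm
Penetration = 29.4%

Total dyed = 0.28 + 0.19 = 0.47 mm
Undyed core = 1.6 - 0.47 = 1.13 mm
Penetration = 0.47 / 1.6 x 100 = 29.4%


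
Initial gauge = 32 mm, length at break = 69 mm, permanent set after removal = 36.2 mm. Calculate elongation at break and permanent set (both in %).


Elongation at break = (69 - 32) / 32 x 100 = 115.6%
Permanent set = (36.2 - 32) / 32 x 100 = 13.1%


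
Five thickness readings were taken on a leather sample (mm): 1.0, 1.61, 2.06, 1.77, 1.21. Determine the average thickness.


1.53 mm

Sum = 1.0 + 1.61 + 2.06 + 1.77 + 1.21 = 7.65
Average = 7.65 / 5 = 1.53 mm


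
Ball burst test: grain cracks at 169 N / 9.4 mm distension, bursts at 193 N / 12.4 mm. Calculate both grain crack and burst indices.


Crack index = 18.0 N/mm
Burst index = 15.6 N/mm

Crack index = 169 / 9.4 = 18.0 N/mm
Burst index = 193 / 12.4 = 15.6 N/mm


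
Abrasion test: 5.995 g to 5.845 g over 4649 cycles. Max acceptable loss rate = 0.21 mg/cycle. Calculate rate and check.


Loss = 5.995 - 5.845 = 0.150 g
Rate = 0.150 g / 4649 cycles x 1000 = 0.032 mg/cycle
Max = 0.21 mg/cycle
Passes: Yes


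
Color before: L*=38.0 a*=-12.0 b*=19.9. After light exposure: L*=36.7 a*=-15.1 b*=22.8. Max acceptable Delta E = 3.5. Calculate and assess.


dL = -1.3, da = -3.1, db = 2.9
dE = sqrt((-1.3)^2 + (-3.1)^2 + (2.9)^2) = 4.44
Max = 3.5
Passes: No


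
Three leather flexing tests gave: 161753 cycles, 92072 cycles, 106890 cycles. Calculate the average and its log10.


Average = (161753 + 92072 + 106890) / 3 = 120238 cycles
log10(120238) = 5.08


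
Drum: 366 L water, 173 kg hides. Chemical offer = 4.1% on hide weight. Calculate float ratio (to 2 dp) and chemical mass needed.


Float ratio = 366 / 173 = 2.12
Chemical = 173 x 4.1 / 100 = 7.093 kg


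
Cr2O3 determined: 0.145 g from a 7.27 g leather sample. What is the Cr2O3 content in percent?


Cr2O3% = 0.145 / 7.27 x 100
Cr2O3% = 1.99%


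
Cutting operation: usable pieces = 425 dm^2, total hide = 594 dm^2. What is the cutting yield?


Yield = usable / total x 100
Yield = 425 / 594 x 100 = 71.5%


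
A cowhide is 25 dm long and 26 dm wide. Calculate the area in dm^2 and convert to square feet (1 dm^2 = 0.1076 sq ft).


Area = 25 x 26 = 650 dm^2
Conversion: 650 x 0.1076 = 69.94 sq ft


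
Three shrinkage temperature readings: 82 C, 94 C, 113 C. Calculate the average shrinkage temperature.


96.3 C


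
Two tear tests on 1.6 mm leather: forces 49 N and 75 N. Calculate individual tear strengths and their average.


Tear 1 = 49 / 1.6 = 30.6 N/mm
Tear 2 = 75 / 1.6 = 46.9 N/mm
Average = (30.6 + 46.9) / 2 = 38.8 N/mm


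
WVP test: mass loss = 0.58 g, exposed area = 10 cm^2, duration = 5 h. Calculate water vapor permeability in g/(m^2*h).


116.00 g/(m^2*h)


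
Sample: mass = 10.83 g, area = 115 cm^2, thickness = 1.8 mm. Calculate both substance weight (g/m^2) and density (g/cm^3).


Substance weight = 941.7 g/m^2
Density = 0.523 g/cm^3

SW = 10.83 / 115 x 10000 = 941.7 g/m^2
Volume = 115 x 1.8 / 10 = 20.70 cm^3
Density = 10.83 / 20.70 = 0.523 g/cm^3


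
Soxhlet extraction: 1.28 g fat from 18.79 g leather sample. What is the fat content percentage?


6.8%

Fat content = 1.28 / 18.79 x 100
Fat = 6.8%


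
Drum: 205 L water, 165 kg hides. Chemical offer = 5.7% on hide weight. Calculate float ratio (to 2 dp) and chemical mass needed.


Float ratio = 205 / 165 = 1.24
Chemical = 165 x 5.7 / 100 = 9.405 kg


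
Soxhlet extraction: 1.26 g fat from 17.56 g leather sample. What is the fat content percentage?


7.2%

Fat content = 1.26 / 17.56 x 100
Fat = 7.2%


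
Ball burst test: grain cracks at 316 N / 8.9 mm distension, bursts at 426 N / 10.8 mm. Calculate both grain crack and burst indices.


Crack index = 316 / 8.9 = 35.5 N/mm
Burst index = 426 / 10.8 = 39.4 N/mm


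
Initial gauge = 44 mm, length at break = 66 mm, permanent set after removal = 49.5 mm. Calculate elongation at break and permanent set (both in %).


Elongation at break = 50.0%
Permanent set = 12.5%


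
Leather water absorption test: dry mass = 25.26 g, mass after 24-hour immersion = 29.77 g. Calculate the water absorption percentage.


17.9%

Water absorbed = 29.77 - 25.26 = 4.51 g
WA% = 4.51 / 25.26 x 100 = 17.9%


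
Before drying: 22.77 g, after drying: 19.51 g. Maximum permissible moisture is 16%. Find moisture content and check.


MC = (22.77 - 19.51) / 22.77 x 100 = 14.3%
Maximum: 16%
Acceptable: Yes


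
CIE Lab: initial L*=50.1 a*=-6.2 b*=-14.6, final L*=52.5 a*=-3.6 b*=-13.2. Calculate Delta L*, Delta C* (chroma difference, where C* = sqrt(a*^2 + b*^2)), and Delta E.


Delta L* = 52.5 - 50.1 = 2.4
C1* = sqrt((-6.2)^2 + (-14.6)^2) = 15.862
C2* = sqrt((-3.6)^2 + (-13.2)^2) = 13.682
Delta C* = 13.682 - 15.862 = -2.18
Delta E = sqrt((2.4)^2 + (2.6)^2 + (1.4)^2) = 3.81


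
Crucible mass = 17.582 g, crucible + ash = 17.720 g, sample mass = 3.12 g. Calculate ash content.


Ash mass = 17.720 - 17.582 = 0.138 g
Ash% = 0.138 / 3.12 x 100 = 4.42%


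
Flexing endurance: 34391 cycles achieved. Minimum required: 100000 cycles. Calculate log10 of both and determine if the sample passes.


Achieved: log10 = 4.54
Required: log10 = 5.00
Passes: No

log10(34391) = 4.54
log10(100000) = 5.00
Passes: No


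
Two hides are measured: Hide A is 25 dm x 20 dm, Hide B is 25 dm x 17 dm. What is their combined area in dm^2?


925 dm^2

Hide A area = 25 x 20 = 500 dm^2
Hide B area = 25 x 17 = 425 dm^2
Total = 500 + 425 = 925 dm^2


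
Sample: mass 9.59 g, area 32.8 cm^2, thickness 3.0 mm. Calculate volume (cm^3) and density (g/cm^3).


Thickness in cm = 3.0 / 10 = 0.30 cm
Volume = 32.8 x 0.30 = 9.840 cm^3
Density = 9.59 / 9.840 = 0.975 g/cm^3


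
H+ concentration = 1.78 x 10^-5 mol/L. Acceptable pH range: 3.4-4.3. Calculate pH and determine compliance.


pH = -log10(1.78 x 10^-5) = 4.75
Range: 3.4 to 4.3
Compliant: No


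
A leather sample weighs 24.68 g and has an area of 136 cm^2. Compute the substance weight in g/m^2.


1814.7 g/m^2


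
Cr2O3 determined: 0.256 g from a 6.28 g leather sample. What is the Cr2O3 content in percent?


Cr2O3% = 0.256 / 6.28 x 100
Cr2O3% = 4.08%


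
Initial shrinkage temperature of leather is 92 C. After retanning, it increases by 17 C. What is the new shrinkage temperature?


109 C


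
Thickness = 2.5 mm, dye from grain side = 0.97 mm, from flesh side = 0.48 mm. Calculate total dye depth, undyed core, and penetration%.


Total dyed = 1.45 mm
Undyed core = 1.05 mm
Penetration = 58.0%

Total dyed = 0.97 + 0.48 = 1.45 mm
Undyed core = 2.5 - 1.45 = 1.05 mm
Penetration = 1.45 / 2.5 x 100 = 58.0%


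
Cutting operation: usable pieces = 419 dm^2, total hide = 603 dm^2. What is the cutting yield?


69.5%


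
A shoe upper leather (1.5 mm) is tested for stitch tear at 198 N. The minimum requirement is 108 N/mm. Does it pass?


STS = 132.0 N/mm
Passes: Yes

STS = 198 / 1.5 = 132.0 N/mm
Minimum required: 108 N/mm
Passes: Yes


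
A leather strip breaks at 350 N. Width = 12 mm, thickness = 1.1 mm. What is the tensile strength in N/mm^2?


26.52 N/mm^2

Cross-sectional area = 12 x 1.1 = 13.2 mm^2
Tensile strength = 350 / 13.2 = 26.52 N/mm^2


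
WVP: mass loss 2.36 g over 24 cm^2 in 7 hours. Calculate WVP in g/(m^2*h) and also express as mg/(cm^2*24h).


WVP = 2.36 / (24 x 7) x 10000 = 140.48 g/(m^2*h)
Mass loss in mg = 2.36 x 1000 = 2360 mg
Per cm^2 per 24h in mg: 2360 x 24 / (24 x 7) = 56640 / 168 = 337.14 mg/(cm^2*24h)


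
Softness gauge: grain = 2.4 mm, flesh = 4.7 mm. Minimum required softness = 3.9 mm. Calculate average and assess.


Average = (2.4 + 4.7) / 2 = 3.55 mm
Minimum = 3.9 mm
Meets requirement: No


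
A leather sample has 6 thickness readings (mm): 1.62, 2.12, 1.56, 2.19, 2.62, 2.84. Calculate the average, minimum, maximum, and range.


Average = 2.16 mm
Min = 1.56 mm
Max = 2.84 mm
Range = 1.28 mm


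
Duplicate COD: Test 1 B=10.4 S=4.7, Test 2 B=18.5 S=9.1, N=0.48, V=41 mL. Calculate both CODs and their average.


COD1 = 533.9 mg/L
COD2 = 880.4 mg/L
Average = 707.2 mg/L


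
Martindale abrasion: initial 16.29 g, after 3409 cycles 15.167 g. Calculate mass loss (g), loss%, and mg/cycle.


Loss = 16.29 - 15.167 = 1.123 g
Loss% = 1.123 / 16.29 x 100 = 6.89%
Rate = 1.123 / 3409 x 1000 = 0.329 mg/cycle


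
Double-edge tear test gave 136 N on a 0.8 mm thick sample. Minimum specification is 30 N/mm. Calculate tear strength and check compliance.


Tear strength = 170.0 N/mm
Compliant: Yes

Tear strength = 136 / 0.8 = 170.0 N/mm
Required minimum = 30 N/mm
Compliant: Yes


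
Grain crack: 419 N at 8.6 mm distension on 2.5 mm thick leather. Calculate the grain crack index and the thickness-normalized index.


Crack index = 48.7 N/mm
Normalized index = 19.5 N/mm per mm

Crack index = 419 / 8.6 = 48.7 N/mm
Normalized = 48.7 / 2.5 = 19.5 N/mm per mm


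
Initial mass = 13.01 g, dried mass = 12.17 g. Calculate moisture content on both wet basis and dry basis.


Moisture lost = 13.01 - 12.17 = 0.84 g
Wet basis MC = 0.84 / 13.01 x 100 = 6.5%
Dry basis MC = 0.84 / 12.17 x 100 = 6.9%


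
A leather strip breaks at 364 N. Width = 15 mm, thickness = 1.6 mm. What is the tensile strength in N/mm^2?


15.17 N/mm^2


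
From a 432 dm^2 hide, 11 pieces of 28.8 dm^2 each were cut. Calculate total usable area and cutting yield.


Usable area = 316.8 dm^2
Yield = 73.3%

Total usable = 11 x 28.8 = 316.8 dm^2
Yield = 316.8 / 432 x 100 = 73.3%


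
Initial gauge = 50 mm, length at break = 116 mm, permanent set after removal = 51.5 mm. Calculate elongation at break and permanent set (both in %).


Elongation at break = (116 - 50) / 50 x 100 = 132.0%
Permanent set = (51.5 - 50) / 50 x 100 = 3.0%


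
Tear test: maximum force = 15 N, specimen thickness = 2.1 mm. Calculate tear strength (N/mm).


7.1 N/mm


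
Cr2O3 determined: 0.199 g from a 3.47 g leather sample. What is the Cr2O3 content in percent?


Cr2O3% = 0.199 / 3.47 x 100
Cr2O3% = 5.73%


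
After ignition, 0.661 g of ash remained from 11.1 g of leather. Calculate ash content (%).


5.95%

Ash% = 0.661 / 11.1 x 100
Ash% = 5.95%


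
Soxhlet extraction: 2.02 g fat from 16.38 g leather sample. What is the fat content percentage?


Fat content = 2.02 / 16.38 x 100
Fat = 12.3%


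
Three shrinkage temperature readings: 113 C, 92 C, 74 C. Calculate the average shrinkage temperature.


93.0 C

Average = (113 + 92 + 74) / 3
Average = 279 / 3 = 93.0 C


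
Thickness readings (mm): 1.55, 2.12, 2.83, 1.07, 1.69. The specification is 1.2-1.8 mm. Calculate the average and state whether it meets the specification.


Average = 1.85 mm
Within specification: No

Sum = 9.26
Average = 9.26 / 5 = 1.85 mm
Specification range: 1.2 to 1.8 mm
Within spec: No


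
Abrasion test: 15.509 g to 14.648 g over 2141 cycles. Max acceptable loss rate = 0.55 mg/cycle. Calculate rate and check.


Rate = 0.402 mg/cycle
Passes: Yes

Loss = 15.509 - 14.648 = 0.861 g
Rate = 0.861 g / 2141 cycles x 1000 = 0.402 mg/cycle
Max = 0.55 mg/cycle
Passes: Yes


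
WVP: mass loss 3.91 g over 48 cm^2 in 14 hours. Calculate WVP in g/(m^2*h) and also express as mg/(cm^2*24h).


WVP = 58.18 g/(m^2*h)
Daily rate = 139.64 mg/(cm^2*24h)

WVP = 3.91 / (48 x 14) x 10000 = 58.18 g/(m^2*h)
Mass loss in mg = 3.91 x 1000 = 3910 mg
Per cm^2 per 24h in mg: 3910 x 24 / (48 x 14) = 93840 / 672 = 139.64 mg/(cm^2*24h)


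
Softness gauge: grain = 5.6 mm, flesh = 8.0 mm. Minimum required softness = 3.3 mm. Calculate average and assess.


Average softness = 6.80 mm
Meets requirement: Yes


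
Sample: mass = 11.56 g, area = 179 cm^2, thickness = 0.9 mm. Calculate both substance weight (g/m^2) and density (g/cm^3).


SW = 11.56 / 179 x 10000 = 645.8 g/m^2
Volume = 179 x 0.9 / 10 = 16.11 cm^3
Density = 11.56 / 16.11 = 0.718 g/cm^3


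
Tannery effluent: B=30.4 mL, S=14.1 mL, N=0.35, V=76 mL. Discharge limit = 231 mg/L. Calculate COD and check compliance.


COD = (30.4 - 14.1) x 0.35 x 8000 / 76 = 600.5 mg/L
Limit: 231 mg/L
Compliant: No


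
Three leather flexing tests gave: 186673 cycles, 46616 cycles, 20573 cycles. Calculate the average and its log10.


Average = (186673 + 46616 + 20573) / 3 = 84621 cycles
log10(84621) = 4.93


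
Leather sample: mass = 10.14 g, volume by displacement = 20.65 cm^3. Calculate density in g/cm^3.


0.491 g/cm^3


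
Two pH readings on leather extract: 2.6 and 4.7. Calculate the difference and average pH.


Difference = 2.1
Average pH = 3.65


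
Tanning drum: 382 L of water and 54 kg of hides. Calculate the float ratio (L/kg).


Float ratio = water / hide weight
Ratio = 382 / 54 = 7.1


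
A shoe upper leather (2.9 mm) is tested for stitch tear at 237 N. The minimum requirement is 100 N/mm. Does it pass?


STS = 237 / 2.9 = 81.7 N/mm
Minimum required: 100 N/mm
Passes: No


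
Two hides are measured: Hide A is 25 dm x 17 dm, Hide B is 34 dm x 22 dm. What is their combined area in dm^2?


1173 dm^2


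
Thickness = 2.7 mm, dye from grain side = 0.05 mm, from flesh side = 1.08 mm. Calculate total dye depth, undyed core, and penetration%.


Total dyed = 1.13 mm
Undyed core = 1.57 mm
Penetration = 41.9%

Total dyed = 0.05 + 1.08 = 1.13 mm
Undyed core = 2.7 - 1.13 = 1.57 mm
Penetration = 1.13 / 2.7 x 100 = 41.9%


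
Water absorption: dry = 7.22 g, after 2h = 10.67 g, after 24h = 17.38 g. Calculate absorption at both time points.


2h absorption = 47.8%
24h absorption = 140.7%

WA (2h) = (10.67 - 7.22) / 7.22 x 100 = 47.8%
WA (24h) = (17.38 - 7.22) / 7.22 x 100 = 140.7%


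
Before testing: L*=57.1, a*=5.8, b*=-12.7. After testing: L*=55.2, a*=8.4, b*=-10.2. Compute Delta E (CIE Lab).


Delta E = 4.08

dL = 55.2 - 57.1 = -1.9
da = 8.4 - 5.8 = 2.6
db = -10.2 - (-12.7) = 2.5
dE = sqrt((-1.9)^2 + (2.6)^2 + (2.5)^2) = 4.08


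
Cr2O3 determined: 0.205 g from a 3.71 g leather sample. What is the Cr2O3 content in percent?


Cr2O3% = 0.205 / 3.71 x 100
Cr2O3% = 5.53%


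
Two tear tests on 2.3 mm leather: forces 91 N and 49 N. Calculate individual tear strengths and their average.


Tear 1 = 91 / 2.3 = 39.6 N/mm
Tear 2 = 49 / 2.3 = 21.3 N/mm
Average = (39.6 + 21.3) / 2 = 30.5 N/mm


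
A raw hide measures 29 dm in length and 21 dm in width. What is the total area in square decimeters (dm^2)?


609 dm^2

Area = length x width
Area = 29 x 21 = 609 dm^2


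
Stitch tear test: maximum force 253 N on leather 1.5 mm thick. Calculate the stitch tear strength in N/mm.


Stitch tear strength = force / thickness
STS = 253 / 1.5 = 168.7 N/mm


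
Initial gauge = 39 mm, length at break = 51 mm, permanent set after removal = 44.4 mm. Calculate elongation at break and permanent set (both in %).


Elongation at break = 30.8%
Permanent set = 13.8%

Elongation at break = (51 - 39) / 39 x 100 = 30.8%
Permanent set = (44.4 - 39) / 39 x 100 = 13.8%


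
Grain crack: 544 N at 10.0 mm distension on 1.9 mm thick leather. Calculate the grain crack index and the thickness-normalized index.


Crack index = 54.4 N/mm
Normalized index = 28.6 N/mm per mm

Crack index = 544 / 10.0 = 54.4 N/mm
Normalized = 54.4 / 1.9 = 28.6 N/mm per mm


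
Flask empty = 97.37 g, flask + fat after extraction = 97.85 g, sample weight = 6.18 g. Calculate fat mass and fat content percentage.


Fat mass = 97.85 - 97.37 = 0.48 g
Fat% = 0.48 / 6.18 x 100 = 7.8%


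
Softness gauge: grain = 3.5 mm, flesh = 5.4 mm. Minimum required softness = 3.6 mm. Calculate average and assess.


Average = (3.5 + 5.4) / 2 = 4.45 mm
Minimum = 3.6 mm
Meets requirement: Yes


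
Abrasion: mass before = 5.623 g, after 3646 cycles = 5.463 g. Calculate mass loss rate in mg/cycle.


0.044 mg/cycle

Mass loss = 5.623 - 5.463 = 0.160 g
Rate = 0.160 / 3646 x 1000 = 0.044 mg/cycle


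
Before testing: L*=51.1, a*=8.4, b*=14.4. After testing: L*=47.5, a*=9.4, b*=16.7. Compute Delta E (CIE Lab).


Delta E = 4.39


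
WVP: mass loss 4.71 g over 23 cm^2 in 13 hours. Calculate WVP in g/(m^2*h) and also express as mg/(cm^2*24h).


WVP = 157.53 g/(m^2*h)
Daily rate = 378.06 mg/(cm^2*24h)

WVP = 4.71 / (23 x 13) x 10000 = 157.53 g/(m^2*h)
Mass loss in mg = 4.71 x 1000 = 4710 mg
Per cm^2 per 24h in mg: 4710 x 24 / (23 x 13) = 113040 / 299 = 378.06 mg/(cm^2*24h)


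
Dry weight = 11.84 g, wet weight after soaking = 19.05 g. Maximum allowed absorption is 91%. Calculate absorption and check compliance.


Absorption = 60.9%
Compliant: Yes

WA = (19.05 - 11.84) / 11.84 x 100 = 60.9%
Maximum allowed: 91%
Compliant: Yes


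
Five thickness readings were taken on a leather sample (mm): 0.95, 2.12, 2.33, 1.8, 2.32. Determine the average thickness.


Sum = 0.95 + 2.12 + 2.33 + 1.8 + 2.32 = 9.52
Average = 9.52 / 5 = 1.90 mm


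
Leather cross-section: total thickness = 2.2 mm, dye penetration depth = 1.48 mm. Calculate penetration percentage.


Penetration% = 1.48 / 2.2 x 100
Penetration = 67.3%


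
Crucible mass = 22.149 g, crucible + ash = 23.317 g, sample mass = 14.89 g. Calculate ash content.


Ash mass = 23.317 - 22.149 = 1.168 g
Ash% = 1.168 / 14.89 x 100 = 7.84%


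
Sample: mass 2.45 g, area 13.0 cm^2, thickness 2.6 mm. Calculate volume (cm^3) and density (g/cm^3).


Volume = 3.380 cm^3
Density = 0.725 g/cm^3


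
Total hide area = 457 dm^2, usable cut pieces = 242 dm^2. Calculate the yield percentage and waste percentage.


Yield = 242 / 457 x 100 = 53.0%
Waste = 457 - 242 = 215 dm^2
Waste% = 100 - 53.0 = 47.0%


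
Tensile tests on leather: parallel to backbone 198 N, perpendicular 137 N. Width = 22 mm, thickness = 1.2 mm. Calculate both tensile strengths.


Area = 22 x 1.2 = 26.4 mm^2
TS (parallel) = 198 / 26.4 = 7.50 N/mm^2
TS (perpendicular) = 137 / 26.4 = 5.19 N/mm^2


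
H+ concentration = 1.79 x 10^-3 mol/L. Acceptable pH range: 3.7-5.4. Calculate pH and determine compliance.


pH = -log10(1.79 x 10^-3) = 2.75
Range: 3.7 to 5.4
Compliant: No


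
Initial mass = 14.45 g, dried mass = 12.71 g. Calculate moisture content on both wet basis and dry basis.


Moisture lost = 14.45 - 12.71 = 1.74 g
Wet basis MC = 1.74 / 14.45 x 100 = 12.0%
Dry basis MC = 1.74 / 12.71 x 100 = 13.7%


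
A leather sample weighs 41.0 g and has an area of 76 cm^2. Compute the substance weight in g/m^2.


Substance weight = mass / area x 10000
SW = 41.0 / 76 x 10000
SW = 5394.7 g/m^2


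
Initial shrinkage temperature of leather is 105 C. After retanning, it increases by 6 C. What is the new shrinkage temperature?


New Ts = 105 + 6 = 111 C


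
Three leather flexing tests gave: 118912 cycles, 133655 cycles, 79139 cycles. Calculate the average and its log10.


Average = 110569 cycles
log10 = 5.04


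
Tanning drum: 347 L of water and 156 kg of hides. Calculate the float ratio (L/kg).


2.2

Float ratio = water / hide weight
Ratio = 347 / 156 = 2.2


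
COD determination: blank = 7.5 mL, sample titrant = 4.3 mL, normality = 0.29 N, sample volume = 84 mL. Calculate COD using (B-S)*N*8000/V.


COD = (7.5 - 4.3) x 0.29 x 8000 / 84
COD = 3.2 x 0.29 x 8000 / 84
COD = 88.4 mg/L


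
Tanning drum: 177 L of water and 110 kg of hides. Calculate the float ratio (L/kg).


Float ratio = water / hide weight
Ratio = 177 / 110 = 1.6


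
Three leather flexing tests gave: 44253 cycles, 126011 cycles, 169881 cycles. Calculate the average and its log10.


Average = (44253 + 126011 + 169881) / 3 = 113382 cycles
log10(113382) = 5.05
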